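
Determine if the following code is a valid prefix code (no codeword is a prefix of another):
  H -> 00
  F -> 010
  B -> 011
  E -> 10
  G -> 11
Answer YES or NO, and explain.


Checking each pair (does one codeword prefix another?):
  H='00' vs F='010': no prefix
  H='00' vs B='011': no prefix
  H='00' vs E='10': no prefix
  H='00' vs G='11': no prefix
  F='010' vs H='00': no prefix
  F='010' vs B='011': no prefix
  F='010' vs E='10': no prefix
  F='010' vs G='11': no prefix
  B='011' vs H='00': no prefix
  B='011' vs F='010': no prefix
  B='011' vs E='10': no prefix
  B='011' vs G='11': no prefix
  E='10' vs H='00': no prefix
  E='10' vs F='010': no prefix
  E='10' vs B='011': no prefix
  E='10' vs G='11': no prefix
  G='11' vs H='00': no prefix
  G='11' vs F='010': no prefix
  G='11' vs B='011': no prefix
  G='11' vs E='10': no prefix
No violation found over all pairs.

YES -- this is a valid prefix code. No codeword is a prefix of any other codeword.


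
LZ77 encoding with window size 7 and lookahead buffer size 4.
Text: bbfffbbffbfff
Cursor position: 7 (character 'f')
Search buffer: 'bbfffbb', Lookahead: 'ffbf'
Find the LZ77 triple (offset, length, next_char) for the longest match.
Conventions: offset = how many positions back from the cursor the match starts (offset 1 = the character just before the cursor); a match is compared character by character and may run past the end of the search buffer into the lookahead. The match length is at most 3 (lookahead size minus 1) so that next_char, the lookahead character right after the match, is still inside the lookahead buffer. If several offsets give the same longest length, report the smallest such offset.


Try each offset into the search buffer:
  offset=1 (pos 6, char 'b'): match length 0
  offset=2 (pos 5, char 'b'): match length 0
  offset=3 (pos 4, char 'f'): match length 1
  offset=4 (pos 3, char 'f'): match length 3
  offset=5 (pos 2, char 'f'): match length 2
  offset=6 (pos 1, char 'b'): match length 0
  offset=7 (pos 0, char 'b'): match length 0
Longest match has length 3 at offset 4.
next_char = character at position 7 + 3 = 10 -> 'f'

Best match: offset=4, length=3 (matching 'ffb' starting at position 3)
LZ77 triple: (4, 3, 'f')


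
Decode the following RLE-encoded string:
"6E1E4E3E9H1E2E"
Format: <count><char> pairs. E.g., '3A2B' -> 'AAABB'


Expanding each <count><char> pair:
  6E -> 'EEEEEE'
  1E -> 'E'
  4E -> 'EEEE'
  3E -> 'EEE'
  9H -> 'HHHHHHHHH'
  1E -> 'E'
  2E -> 'EE'

Decoded = EEEEEEEEEEEEEEHHHHHHHHHEEE


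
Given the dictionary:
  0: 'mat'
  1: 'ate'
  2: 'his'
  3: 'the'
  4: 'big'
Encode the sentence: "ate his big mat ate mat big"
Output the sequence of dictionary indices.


Look up each word in the dictionary:
  'ate' -> 1
  'his' -> 2
  'big' -> 4
  'mat' -> 0
  'ate' -> 1
  'mat' -> 0
  'big' -> 4

Encoded: [1, 2, 4, 0, 1, 0, 4]


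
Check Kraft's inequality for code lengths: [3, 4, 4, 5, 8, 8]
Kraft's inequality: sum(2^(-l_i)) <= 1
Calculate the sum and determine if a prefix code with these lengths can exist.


Sum = 2^(-3) + 2^(-4) + 2^(-4) + 2^(-5) + 2^(-8) + 2^(-8)
    = 0.125 + 0.0625 + 0.0625 + 0.03125 + 0.00390625 + 0.00390625
    = 74/256 = 0.2890625
Since 0.2890625 <= 1, Kraft's inequality IS satisfied.
A prefix code with these lengths CAN exist.

Kraft sum = 0.2890625. Satisfied.


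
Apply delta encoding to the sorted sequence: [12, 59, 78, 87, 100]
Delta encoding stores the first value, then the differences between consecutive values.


First value: 12
Deltas:
  59 - 12 = 47
  78 - 59 = 19
  87 - 78 = 9
  100 - 87 = 13


Delta encoded: [12, 47, 19, 9, 13]


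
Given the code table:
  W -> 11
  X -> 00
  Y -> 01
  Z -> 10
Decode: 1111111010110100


Decoding:
11 -> W
11 -> W
11 -> W
10 -> Z
10 -> Z
11 -> W
01 -> Y
00 -> X


Result: WWWZZWYX


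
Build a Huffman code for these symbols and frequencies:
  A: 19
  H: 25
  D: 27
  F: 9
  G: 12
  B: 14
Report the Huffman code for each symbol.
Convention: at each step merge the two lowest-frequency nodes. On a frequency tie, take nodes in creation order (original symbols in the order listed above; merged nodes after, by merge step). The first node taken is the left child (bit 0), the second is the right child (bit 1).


Huffman tree construction:
Step 1: Merge F(9) + G(12) = 21
Step 2: Merge B(14) + A(19) = 33
Step 3: Merge (F+G)(21) + H(25) = 46
Step 4: Merge D(27) + (B+A)(33) = 60
Step 5: Merge ((F+G)+H)(46) + (D+(B+A))(60) = 106
Read each symbol's code off the tree from the root (left child = 0, right child = 1).

Codes:
  A: 111 (length 3)
  H: 01 (length 2)
  D: 10 (length 2)
  F: 000 (length 3)
  G: 001 (length 3)
  B: 110 (length 3)
Average code length: 266/106 = 2.5094 bits/symbol


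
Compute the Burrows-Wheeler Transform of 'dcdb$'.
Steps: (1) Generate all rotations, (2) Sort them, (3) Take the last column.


Rotations (sorted):
  0: $dcdb -> last char: b
  1: b$dcd -> last char: d
  2: cdb$d -> last char: d
  3: db$dc -> last char: c
  4: dcdb$ -> last char: $


BWT = bddc$


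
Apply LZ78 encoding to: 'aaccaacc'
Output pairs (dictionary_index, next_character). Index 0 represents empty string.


LZ78 encoding steps:
Dictionary: {0: ''}
Step 1: w='' (idx 0), next='a' -> output (0, 'a'), add 'a' as idx 1
Step 2: w='a' (idx 1), next='c' -> output (1, 'c'), add 'ac' as idx 2
Step 3: w='' (idx 0), next='c' -> output (0, 'c'), add 'c' as idx 3
Step 4: w='a' (idx 1), next='a' -> output (1, 'a'), add 'aa' as idx 4
Step 5: w='c' (idx 3), next='c' -> output (3, 'c'), add 'cc' as idx 5


Encoded: [(0, 'a'), (1, 'c'), (0, 'c'), (1, 'a'), (3, 'c')]


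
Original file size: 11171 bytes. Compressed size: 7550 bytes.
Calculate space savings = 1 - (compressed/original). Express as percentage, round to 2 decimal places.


ratio = compressed/original = 7550/11171 = 0.675857
savings = 1 - ratio = 1 - 0.675857 = 0.324143
as a percentage: 0.324143 * 100 = 32.41%

Space savings = 1 - 7550/11171 = 32.41%


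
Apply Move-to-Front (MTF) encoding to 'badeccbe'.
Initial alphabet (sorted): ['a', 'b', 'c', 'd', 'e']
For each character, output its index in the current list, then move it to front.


MTF encoding:
'b': index 1 in ['a', 'b', 'c', 'd', 'e'] -> ['b', 'a', 'c', 'd', 'e']
'a': index 1 in ['b', 'a', 'c', 'd', 'e'] -> ['a', 'b', 'c', 'd', 'e']
'd': index 3 in ['a', 'b', 'c', 'd', 'e'] -> ['d', 'a', 'b', 'c', 'e']
'e': index 4 in ['d', 'a', 'b', 'c', 'e'] -> ['e', 'd', 'a', 'b', 'c']
'c': index 4 in ['e', 'd', 'a', 'b', 'c'] -> ['c', 'e', 'd', 'a', 'b']
'c': index 0 in ['c', 'e', 'd', 'a', 'b'] -> ['c', 'e', 'd', 'a', 'b']
'b': index 4 in ['c', 'e', 'd', 'a', 'b'] -> ['b', 'c', 'e', 'd', 'a']
'e': index 2 in ['b', 'c', 'e', 'd', 'a'] -> ['e', 'b', 'c', 'd', 'a']


Output: [1, 1, 3, 4, 4, 0, 4, 2]


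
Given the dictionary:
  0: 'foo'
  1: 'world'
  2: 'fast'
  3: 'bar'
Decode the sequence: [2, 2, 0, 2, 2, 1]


Look up each index in the dictionary:
  2 -> 'fast'
  2 -> 'fast'
  0 -> 'foo'
  2 -> 'fast'
  2 -> 'fast'
  1 -> 'world'

Decoded: "fast fast foo fast fast world"


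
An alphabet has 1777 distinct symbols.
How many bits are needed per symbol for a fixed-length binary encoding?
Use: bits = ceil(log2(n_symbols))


log2(1777) = 10.7952
Bracket: 2^10 = 1024 < 1777 <= 2^11 = 2048
So ceil(log2(1777)) = 11

bits = ceil(log2(1777)) = ceil(10.7952) = 11 bits


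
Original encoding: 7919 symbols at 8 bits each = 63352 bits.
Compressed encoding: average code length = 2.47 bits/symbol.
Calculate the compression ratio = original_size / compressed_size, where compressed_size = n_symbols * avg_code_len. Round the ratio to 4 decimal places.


original_size = n_symbols * orig_bits = 7919 * 8 = 63352 bits
compressed_size = n_symbols * avg_code_len = 7919 * 2.47 = 19559.93 bits
ratio = original_size / compressed_size = 63352 / 19559.93 = 3.2389

Compression ratio = 3.2389


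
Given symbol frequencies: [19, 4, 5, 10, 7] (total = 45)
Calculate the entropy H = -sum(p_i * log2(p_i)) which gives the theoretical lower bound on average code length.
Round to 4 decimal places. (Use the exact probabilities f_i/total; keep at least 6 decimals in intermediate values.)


Per-symbol terms -p_i * log2(p_i) with p_i = f_i/45:
  p = 19/45 = 0.422222: log2(p) = -1.243926, -p*log2(p) = 0.525213
  p = 4/45 = 0.088889: log2(p) = -3.491853, -p*log2(p) = 0.310387
  p = 5/45 = 0.111111: log2(p) = -3.169925, -p*log2(p) = 0.352214
  p = 10/45 = 0.222222: log2(p) = -2.169925, -p*log2(p) = 0.482206
  p = 7/45 = 0.155556: log2(p) = -2.684498, -p*log2(p) = 0.417589
H = 0.525213 + 0.310387 + 0.352214 + 0.482206 + 0.417589 = 2.087609

H = 2.0876 bits/symbol


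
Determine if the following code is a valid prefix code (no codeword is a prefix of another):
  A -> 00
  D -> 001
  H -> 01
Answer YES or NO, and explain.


Checking each pair (does one codeword prefix another?):
  A='00' vs D='001': prefix -- VIOLATION

NO -- this is NOT a valid prefix code. A (00) is a prefix of D (001).


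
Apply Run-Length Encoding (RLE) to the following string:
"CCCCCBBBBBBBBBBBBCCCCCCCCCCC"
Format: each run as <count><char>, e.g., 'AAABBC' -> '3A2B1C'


Scanning runs left to right:
  i=0: run of 'C' x 5 -> '5C'
  i=5: run of 'B' x 12 -> '12B'
  i=17: run of 'C' x 11 -> '11C'

RLE = 5C12B11C


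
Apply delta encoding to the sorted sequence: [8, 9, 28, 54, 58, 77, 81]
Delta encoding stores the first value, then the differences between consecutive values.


First value: 8
Deltas:
  9 - 8 = 1
  28 - 9 = 19
  54 - 28 = 26
  58 - 54 = 4
  77 - 58 = 19
  81 - 77 = 4


Delta encoded: [8, 1, 19, 26, 4, 19, 4]


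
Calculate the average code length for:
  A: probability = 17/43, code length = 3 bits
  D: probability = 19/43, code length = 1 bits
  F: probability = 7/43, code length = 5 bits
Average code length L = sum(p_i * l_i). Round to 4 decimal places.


Weighted contributions p_i * l_i:
  A: (17/43) * 3 = 51/43
  D: (19/43) * 1 = 19/43
  F: (7/43) * 5 = 35/43
Sum = (51 + 19 + 35)/43 = 105/43

L = 105/43 = 2.4419 bits/symbol


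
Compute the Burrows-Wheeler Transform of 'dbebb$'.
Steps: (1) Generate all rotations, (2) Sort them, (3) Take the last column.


Rotations (sorted):
  0: $dbebb -> last char: b
  1: b$dbeb -> last char: b
  2: bb$dbe -> last char: e
  3: bebb$d -> last char: d
  4: dbebb$ -> last char: $
  5: ebb$db -> last char: b


BWT = bbed$b


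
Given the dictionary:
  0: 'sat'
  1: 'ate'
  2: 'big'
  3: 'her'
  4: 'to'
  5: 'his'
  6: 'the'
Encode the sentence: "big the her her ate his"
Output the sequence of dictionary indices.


Look up each word in the dictionary:
  'big' -> 2
  'the' -> 6
  'her' -> 3
  'her' -> 3
  'ate' -> 1
  'his' -> 5

Encoded: [2, 6, 3, 3, 1, 5]


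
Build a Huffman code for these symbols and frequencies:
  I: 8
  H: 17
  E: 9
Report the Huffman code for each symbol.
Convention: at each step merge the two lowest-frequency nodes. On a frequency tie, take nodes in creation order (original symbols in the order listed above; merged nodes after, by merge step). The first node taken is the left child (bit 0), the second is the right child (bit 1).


Huffman tree construction:
Step 1: Merge I(8) + E(9) = 17
Step 2: Merge H(17) + (I+E)(17) = 34
Read each symbol's code off the tree from the root (left child = 0, right child = 1).

Codes:
  I: 10 (length 2)
  H: 0 (length 1)
  E: 11 (length 2)
Average code length: 51/34 = 1.5000 bits/symbol


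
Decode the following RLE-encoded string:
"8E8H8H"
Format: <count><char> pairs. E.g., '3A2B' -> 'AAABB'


Expanding each <count><char> pair:
  8E -> 'EEEEEEEE'
  8H -> 'HHHHHHHH'
  8H -> 'HHHHHHHH'

Decoded = EEEEEEEEHHHHHHHHHHHHHHHH


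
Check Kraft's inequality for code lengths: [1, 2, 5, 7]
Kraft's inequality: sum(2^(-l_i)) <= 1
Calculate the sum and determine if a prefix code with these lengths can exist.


Sum = 2^(-1) + 2^(-2) + 2^(-5) + 2^(-7)
    = 0.5 + 0.25 + 0.03125 + 0.0078125
    = 101/128 = 0.7890625
Since 0.7890625 <= 1, Kraft's inequality IS satisfied.
A prefix code with these lengths CAN exist.

Kraft sum = 0.7890625. Satisfied.


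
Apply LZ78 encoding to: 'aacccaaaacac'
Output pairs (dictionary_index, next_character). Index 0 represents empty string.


LZ78 encoding steps:
Dictionary: {0: ''}
Step 1: w='' (idx 0), next='a' -> output (0, 'a'), add 'a' as idx 1
Step 2: w='a' (idx 1), next='c' -> output (1, 'c'), add 'ac' as idx 2
Step 3: w='' (idx 0), next='c' -> output (0, 'c'), add 'c' as idx 3
Step 4: w='c' (idx 3), next='a' -> output (3, 'a'), add 'ca' as idx 4
Step 5: w='a' (idx 1), next='a' -> output (1, 'a'), add 'aa' as idx 5
Step 6: w='ac' (idx 2), next='a' -> output (2, 'a'), add 'aca' as idx 6
Step 7: w='c' (idx 3), end of input -> output (3, '')


Encoded: [(0, 'a'), (1, 'c'), (0, 'c'), (3, 'a'), (1, 'a'), (2, 'a'), (3, '')]


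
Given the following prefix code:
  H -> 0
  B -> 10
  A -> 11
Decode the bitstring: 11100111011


Decoding step by step:
Bits 11 -> A
Bits 10 -> B
Bits 0 -> H
Bits 11 -> A
Bits 10 -> B
Bits 11 -> A


Decoded message: ABHABA


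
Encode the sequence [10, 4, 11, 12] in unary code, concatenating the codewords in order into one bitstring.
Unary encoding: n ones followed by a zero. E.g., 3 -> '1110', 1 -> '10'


Encode each number as n ones followed by a terminating 0:
  10 -> 11111111110 (11 bits)
  4 -> 11110 (5 bits)
  11 -> 111111111110 (12 bits)
  12 -> 1111111111110 (13 bits)
Total length = 11 + 5 + 12 + 13 = 41 bits.

Unary([10, 4, 11, 12]) = 11111111110111101111111111101111111111110 (41 bits)


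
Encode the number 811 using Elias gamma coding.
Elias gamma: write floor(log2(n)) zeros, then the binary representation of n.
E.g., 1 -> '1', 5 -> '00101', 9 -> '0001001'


num_bits = floor(log2(811)) + 1 = 10
leading_zeros = num_bits - 1 = 9
binary(811) = 1100101011

Elias gamma(811) = '000000000' + '1100101011' = 0000000001100101011 (19 bits)


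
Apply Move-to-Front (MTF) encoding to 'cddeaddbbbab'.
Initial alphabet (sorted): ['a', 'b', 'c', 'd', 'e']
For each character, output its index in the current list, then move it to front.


MTF encoding:
'c': index 2 in ['a', 'b', 'c', 'd', 'e'] -> ['c', 'a', 'b', 'd', 'e']
'd': index 3 in ['c', 'a', 'b', 'd', 'e'] -> ['d', 'c', 'a', 'b', 'e']
'd': index 0 in ['d', 'c', 'a', 'b', 'e'] -> ['d', 'c', 'a', 'b', 'e']
'e': index 4 in ['d', 'c', 'a', 'b', 'e'] -> ['e', 'd', 'c', 'a', 'b']
'a': index 3 in ['e', 'd', 'c', 'a', 'b'] -> ['a', 'e', 'd', 'c', 'b']
'd': index 2 in ['a', 'e', 'd', 'c', 'b'] -> ['d', 'a', 'e', 'c', 'b']
'd': index 0 in ['d', 'a', 'e', 'c', 'b'] -> ['d', 'a', 'e', 'c', 'b']
'b': index 4 in ['d', 'a', 'e', 'c', 'b'] -> ['b', 'd', 'a', 'e', 'c']
'b': index 0 in ['b', 'd', 'a', 'e', 'c'] -> ['b', 'd', 'a', 'e', 'c']
'b': index 0 in ['b', 'd', 'a', 'e', 'c'] -> ['b', 'd', 'a', 'e', 'c']
'a': index 2 in ['b', 'd', 'a', 'e', 'c'] -> ['a', 'b', 'd', 'e', 'c']
'b': index 1 in ['a', 'b', 'd', 'e', 'c'] -> ['b', 'a', 'd', 'e', 'c']


Output: [2, 3, 0, 4, 3, 2, 0, 4, 0, 0, 2, 1]


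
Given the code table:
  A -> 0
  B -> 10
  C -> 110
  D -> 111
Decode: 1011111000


Decoding:
10 -> B
111 -> D
110 -> C
0 -> A
0 -> A


Result: BDCAA


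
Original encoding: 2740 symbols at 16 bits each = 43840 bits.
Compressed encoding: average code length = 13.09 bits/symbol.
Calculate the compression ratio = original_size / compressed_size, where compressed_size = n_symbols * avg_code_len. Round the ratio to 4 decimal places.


original_size = n_symbols * orig_bits = 2740 * 16 = 43840 bits
compressed_size = n_symbols * avg_code_len = 2740 * 13.09 = 35866.6 bits
ratio = original_size / compressed_size = 43840 / 35866.6 = 1.2223

Compression ratio = 1.2223


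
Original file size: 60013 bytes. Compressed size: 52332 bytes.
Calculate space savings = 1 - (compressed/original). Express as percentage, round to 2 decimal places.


ratio = compressed/original = 52332/60013 = 0.872011
savings = 1 - ratio = 1 - 0.872011 = 0.127989
as a percentage: 0.127989 * 100 = 12.8%

Space savings = 1 - 52332/60013 = 12.8%


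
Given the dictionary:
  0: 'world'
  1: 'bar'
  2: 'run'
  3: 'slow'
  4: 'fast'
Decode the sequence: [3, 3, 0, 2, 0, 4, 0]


Look up each index in the dictionary:
  3 -> 'slow'
  3 -> 'slow'
  0 -> 'world'
  2 -> 'run'
  0 -> 'world'
  4 -> 'fast'
  0 -> 'world'

Decoded: "slow slow world run world fast world"


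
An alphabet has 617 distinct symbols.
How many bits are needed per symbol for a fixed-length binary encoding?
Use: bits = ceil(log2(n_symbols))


log2(617) = 9.2691
Bracket: 2^9 = 512 < 617 <= 2^10 = 1024
So ceil(log2(617)) = 10

bits = ceil(log2(617)) = ceil(9.2691) = 10 bits


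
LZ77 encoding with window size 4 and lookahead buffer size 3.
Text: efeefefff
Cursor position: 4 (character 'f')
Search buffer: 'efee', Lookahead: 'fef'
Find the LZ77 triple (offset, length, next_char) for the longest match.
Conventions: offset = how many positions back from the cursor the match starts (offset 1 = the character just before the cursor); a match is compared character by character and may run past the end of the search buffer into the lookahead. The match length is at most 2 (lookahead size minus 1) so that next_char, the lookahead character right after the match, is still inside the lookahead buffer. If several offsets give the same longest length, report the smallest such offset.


Try each offset into the search buffer:
  offset=1 (pos 3, char 'e'): match length 0
  offset=2 (pos 2, char 'e'): match length 0
  offset=3 (pos 1, char 'f'): match length 2
  offset=4 (pos 0, char 'e'): match length 0
Longest match has length 2 at offset 3.
next_char = character at position 4 + 2 = 6 -> 'f'

Best match: offset=3, length=2 (matching 'fe' starting at position 1)
LZ77 triple: (3, 2, 'f')


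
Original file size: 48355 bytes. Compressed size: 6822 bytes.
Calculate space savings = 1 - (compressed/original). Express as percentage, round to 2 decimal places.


ratio = compressed/original = 6822/48355 = 0.141082
savings = 1 - ratio = 1 - 0.141082 = 0.858918
as a percentage: 0.858918 * 100 = 85.89%

Space savings = 1 - 6822/48355 = 85.89%


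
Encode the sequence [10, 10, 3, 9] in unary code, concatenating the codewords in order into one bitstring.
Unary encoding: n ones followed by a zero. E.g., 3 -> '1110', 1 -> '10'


Encode each number as n ones followed by a terminating 0:
  10 -> 11111111110 (11 bits)
  10 -> 11111111110 (11 bits)
  3 -> 1110 (4 bits)
  9 -> 1111111110 (10 bits)
Total length = 11 + 11 + 4 + 10 = 36 bits.

Unary([10, 10, 3, 9]) = 111111111101111111111011101111111110 (36 bits)


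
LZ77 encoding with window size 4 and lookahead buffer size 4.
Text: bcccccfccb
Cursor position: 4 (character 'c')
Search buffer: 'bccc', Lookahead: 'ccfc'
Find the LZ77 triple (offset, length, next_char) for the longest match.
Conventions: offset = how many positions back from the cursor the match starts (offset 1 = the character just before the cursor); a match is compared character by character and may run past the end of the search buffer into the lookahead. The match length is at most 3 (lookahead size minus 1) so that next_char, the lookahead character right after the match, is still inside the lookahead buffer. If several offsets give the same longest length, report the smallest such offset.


Try each offset into the search buffer:
  offset=1 (pos 3, char 'c'): match length 2
  offset=2 (pos 2, char 'c'): match length 2
  offset=3 (pos 1, char 'c'): match length 2
  offset=4 (pos 0, char 'b'): match length 0
Longest match has length 2, found at offsets 1, 2, 3; take the smallest, offset 1.
next_char = character at position 4 + 2 = 6 -> 'f'

Best match: offset=1, length=2 (matching 'cc' starting at position 3)
LZ77 triple: (1, 2, 'f')


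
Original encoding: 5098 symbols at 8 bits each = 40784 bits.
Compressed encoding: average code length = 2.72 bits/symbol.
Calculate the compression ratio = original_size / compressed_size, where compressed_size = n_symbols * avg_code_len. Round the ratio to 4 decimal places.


original_size = n_symbols * orig_bits = 5098 * 8 = 40784 bits
compressed_size = n_symbols * avg_code_len = 5098 * 2.72 = 13866.56 bits
ratio = original_size / compressed_size = 40784 / 13866.56 = 2.9412

Compression ratio = 2.9412


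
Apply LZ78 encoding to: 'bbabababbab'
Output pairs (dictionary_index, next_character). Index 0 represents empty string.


LZ78 encoding steps:
Dictionary: {0: ''}
Step 1: w='' (idx 0), next='b' -> output (0, 'b'), add 'b' as idx 1
Step 2: w='b' (idx 1), next='a' -> output (1, 'a'), add 'ba' as idx 2
Step 3: w='ba' (idx 2), next='b' -> output (2, 'b'), add 'bab' as idx 3
Step 4: w='' (idx 0), next='a' -> output (0, 'a'), add 'a' as idx 4
Step 5: w='b' (idx 1), next='b' -> output (1, 'b'), add 'bb' as idx 5
Step 6: w='a' (idx 4), next='b' -> output (4, 'b'), add 'ab' as idx 6


Encoded: [(0, 'b'), (1, 'a'), (2, 'b'), (0, 'a'), (1, 'b'), (4, 'b')]


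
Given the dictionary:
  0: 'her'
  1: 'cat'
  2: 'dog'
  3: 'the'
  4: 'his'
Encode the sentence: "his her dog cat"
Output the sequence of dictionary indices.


Look up each word in the dictionary:
  'his' -> 4
  'her' -> 0
  'dog' -> 2
  'cat' -> 1

Encoded: [4, 0, 2, 1]


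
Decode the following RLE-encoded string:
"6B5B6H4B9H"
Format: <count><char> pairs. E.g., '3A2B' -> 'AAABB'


Expanding each <count><char> pair:
  6B -> 'BBBBBB'
  5B -> 'BBBBB'
  6H -> 'HHHHHH'
  4B -> 'BBBB'
  9H -> 'HHHHHHHHH'

Decoded = BBBBBBBBBBBHHHHHHBBBBHHHHHHHHH


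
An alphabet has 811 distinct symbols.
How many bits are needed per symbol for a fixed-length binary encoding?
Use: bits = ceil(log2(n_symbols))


log2(811) = 9.6636
Bracket: 2^9 = 512 < 811 <= 2^10 = 1024
So ceil(log2(811)) = 10

bits = ceil(log2(811)) = ceil(9.6636) = 10 bits


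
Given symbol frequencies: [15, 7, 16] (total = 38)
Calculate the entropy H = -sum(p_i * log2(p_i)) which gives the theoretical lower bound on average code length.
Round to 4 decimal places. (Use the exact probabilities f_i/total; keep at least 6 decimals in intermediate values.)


Per-symbol terms -p_i * log2(p_i) with p_i = f_i/38:
  p = 15/38 = 0.394737: log2(p) = -1.341037, -p*log2(p) = 0.529357
  p = 7/38 = 0.184211: log2(p) = -2.440573, -p*log2(p) = 0.449579
  p = 16/38 = 0.421053: log2(p) = -1.247928, -p*log2(p) = 0.525443
H = 0.529357 + 0.449579 + 0.525443 = 1.504379

H = 1.5044 bits/symbol


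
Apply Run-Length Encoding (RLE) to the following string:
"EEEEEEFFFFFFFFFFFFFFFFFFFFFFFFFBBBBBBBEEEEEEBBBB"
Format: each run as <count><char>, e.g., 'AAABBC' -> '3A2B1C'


Scanning runs left to right:
  i=0: run of 'E' x 6 -> '6E'
  i=6: run of 'F' x 25 -> '25F'
  i=31: run of 'B' x 7 -> '7B'
  i=38: run of 'E' x 6 -> '6E'
  i=44: run of 'B' x 4 -> '4B'

RLE = 6E25F7B6E4B


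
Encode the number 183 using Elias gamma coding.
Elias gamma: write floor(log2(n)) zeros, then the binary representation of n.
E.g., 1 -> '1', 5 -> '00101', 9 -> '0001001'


num_bits = floor(log2(183)) + 1 = 8
leading_zeros = num_bits - 1 = 7
binary(183) = 10110111

Elias gamma(183) = '0000000' + '10110111' = 000000010110111 (15 bits)


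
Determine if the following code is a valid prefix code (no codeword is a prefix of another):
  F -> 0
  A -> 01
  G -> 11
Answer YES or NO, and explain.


Checking each pair (does one codeword prefix another?):
  F='0' vs A='01': prefix -- VIOLATION

NO -- this is NOT a valid prefix code. F (0) is a prefix of A (01).


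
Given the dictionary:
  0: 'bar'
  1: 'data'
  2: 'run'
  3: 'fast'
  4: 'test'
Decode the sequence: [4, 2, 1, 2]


Look up each index in the dictionary:
  4 -> 'test'
  2 -> 'run'
  1 -> 'data'
  2 -> 'run'

Decoded: "test run data run"


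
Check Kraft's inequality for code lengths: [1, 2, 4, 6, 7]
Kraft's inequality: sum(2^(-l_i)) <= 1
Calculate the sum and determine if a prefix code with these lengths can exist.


Sum = 2^(-1) + 2^(-2) + 2^(-4) + 2^(-6) + 2^(-7)
    = 0.5 + 0.25 + 0.0625 + 0.015625 + 0.0078125
    = 107/128 = 0.8359375
Since 0.8359375 <= 1, Kraft's inequality IS satisfied.
A prefix code with these lengths CAN exist.

Kraft sum = 0.8359375. Satisfied.


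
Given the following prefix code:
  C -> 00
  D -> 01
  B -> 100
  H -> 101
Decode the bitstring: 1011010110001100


Decoding step by step:
Bits 101 -> H
Bits 101 -> H
Bits 01 -> D
Bits 100 -> B
Bits 01 -> D
Bits 100 -> B


Decoded message: HHDBDB


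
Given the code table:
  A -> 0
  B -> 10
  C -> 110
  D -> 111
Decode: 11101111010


Decoding:
111 -> D
0 -> A
111 -> D
10 -> B
10 -> B


Result: DADBB


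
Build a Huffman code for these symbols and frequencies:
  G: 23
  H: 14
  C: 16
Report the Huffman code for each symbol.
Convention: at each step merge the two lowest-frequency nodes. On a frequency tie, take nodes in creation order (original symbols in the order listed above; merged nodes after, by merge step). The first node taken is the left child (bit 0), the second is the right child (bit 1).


Huffman tree construction:
Step 1: Merge H(14) + C(16) = 30
Step 2: Merge G(23) + (H+C)(30) = 53
Read each symbol's code off the tree from the root (left child = 0, right child = 1).

Codes:
  G: 0 (length 1)
  H: 10 (length 2)
  C: 11 (length 2)
Average code length: 83/53 = 1.5660 bits/symbol


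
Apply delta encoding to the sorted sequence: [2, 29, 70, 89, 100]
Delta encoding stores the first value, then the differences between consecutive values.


First value: 2
Deltas:
  29 - 2 = 27
  70 - 29 = 41
  89 - 70 = 19
  100 - 89 = 11


Delta encoded: [2, 27, 41, 19, 11]


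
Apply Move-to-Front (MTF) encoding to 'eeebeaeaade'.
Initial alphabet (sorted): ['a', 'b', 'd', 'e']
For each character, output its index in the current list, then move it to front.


MTF encoding:
'e': index 3 in ['a', 'b', 'd', 'e'] -> ['e', 'a', 'b', 'd']
'e': index 0 in ['e', 'a', 'b', 'd'] -> ['e', 'a', 'b', 'd']
'e': index 0 in ['e', 'a', 'b', 'd'] -> ['e', 'a', 'b', 'd']
'b': index 2 in ['e', 'a', 'b', 'd'] -> ['b', 'e', 'a', 'd']
'e': index 1 in ['b', 'e', 'a', 'd'] -> ['e', 'b', 'a', 'd']
'a': index 2 in ['e', 'b', 'a', 'd'] -> ['a', 'e', 'b', 'd']
'e': index 1 in ['a', 'e', 'b', 'd'] -> ['e', 'a', 'b', 'd']
'a': index 1 in ['e', 'a', 'b', 'd'] -> ['a', 'e', 'b', 'd']
'a': index 0 in ['a', 'e', 'b', 'd'] -> ['a', 'e', 'b', 'd']
'd': index 3 in ['a', 'e', 'b', 'd'] -> ['d', 'a', 'e', 'b']
'e': index 2 in ['d', 'a', 'e', 'b'] -> ['e', 'd', 'a', 'b']


Output: [3, 0, 0, 2, 1, 2, 1, 1, 0, 3, 2]


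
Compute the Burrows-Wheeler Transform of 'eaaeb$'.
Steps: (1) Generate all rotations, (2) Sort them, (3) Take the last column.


Rotations (sorted):
  0: $eaaeb -> last char: b
  1: aaeb$e -> last char: e
  2: aeb$ea -> last char: a
  3: b$eaae -> last char: e
  4: eaaeb$ -> last char: $
  5: eb$eaa -> last char: a


BWT = beae$a


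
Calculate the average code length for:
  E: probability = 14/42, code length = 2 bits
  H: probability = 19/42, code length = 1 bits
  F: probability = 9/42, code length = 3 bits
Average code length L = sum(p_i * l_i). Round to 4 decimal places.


Weighted contributions p_i * l_i:
  E: (14/42) * 2 = 28/42
  H: (19/42) * 1 = 19/42
  F: (9/42) * 3 = 27/42
Sum = (28 + 19 + 27)/42 = 74/42

L = 74/42 = 1.7619 bits/symbol


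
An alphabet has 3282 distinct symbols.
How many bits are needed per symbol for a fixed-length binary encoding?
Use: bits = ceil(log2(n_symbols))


log2(3282) = 11.6804
Bracket: 2^11 = 2048 < 3282 <= 2^12 = 4096
So ceil(log2(3282)) = 12

bits = ceil(log2(3282)) = ceil(11.6804) = 12 bits


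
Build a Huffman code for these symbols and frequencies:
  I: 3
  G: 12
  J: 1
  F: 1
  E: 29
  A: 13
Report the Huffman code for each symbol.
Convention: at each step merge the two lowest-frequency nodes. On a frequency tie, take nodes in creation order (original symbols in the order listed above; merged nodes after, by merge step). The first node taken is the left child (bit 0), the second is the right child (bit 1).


Huffman tree construction:
Step 1: Merge J(1) + F(1) = 2
Step 2: Merge (J+F)(2) + I(3) = 5
Step 3: Merge ((J+F)+I)(5) + G(12) = 17
Step 4: Merge A(13) + (((J+F)+I)+G)(17) = 30
Step 5: Merge E(29) + (A+(((J+F)+I)+G))(30) = 59
Read each symbol's code off the tree from the root (left child = 0, right child = 1).

Codes:
  I: 1101 (length 4)
  G: 111 (length 3)
  J: 11000 (length 5)
  F: 11001 (length 5)
  E: 0 (length 1)
  A: 10 (length 2)
Average code length: 113/59 = 1.9153 bits/symbol


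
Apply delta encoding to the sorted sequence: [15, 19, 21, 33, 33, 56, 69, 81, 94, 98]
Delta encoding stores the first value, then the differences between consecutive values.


First value: 15
Deltas:
  19 - 15 = 4
  21 - 19 = 2
  33 - 21 = 12
  33 - 33 = 0
  56 - 33 = 23
  69 - 56 = 13
  81 - 69 = 12
  94 - 81 = 13
  98 - 94 = 4


Delta encoded: [15, 4, 2, 12, 0, 23, 13, 12, 13, 4]


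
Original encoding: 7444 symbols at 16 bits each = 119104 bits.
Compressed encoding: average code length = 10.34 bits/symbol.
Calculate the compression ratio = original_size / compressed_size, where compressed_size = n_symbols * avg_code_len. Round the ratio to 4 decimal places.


original_size = n_symbols * orig_bits = 7444 * 16 = 119104 bits
compressed_size = n_symbols * avg_code_len = 7444 * 10.34 = 76970.96 bits
ratio = original_size / compressed_size = 119104 / 76970.96 = 1.5474

Compression ratio = 1.5474


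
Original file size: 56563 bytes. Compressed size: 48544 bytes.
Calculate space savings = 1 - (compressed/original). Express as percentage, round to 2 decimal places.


ratio = compressed/original = 48544/56563 = 0.858229
savings = 1 - ratio = 1 - 0.858229 = 0.141771
as a percentage: 0.141771 * 100 = 14.18%

Space savings = 1 - 48544/56563 = 14.18%


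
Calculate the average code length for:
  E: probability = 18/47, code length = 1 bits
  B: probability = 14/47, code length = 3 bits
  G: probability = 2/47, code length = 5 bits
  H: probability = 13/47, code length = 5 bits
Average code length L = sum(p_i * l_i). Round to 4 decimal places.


Weighted contributions p_i * l_i:
  E: (18/47) * 1 = 18/47
  B: (14/47) * 3 = 42/47
  G: (2/47) * 5 = 10/47
  H: (13/47) * 5 = 65/47
Sum = (18 + 42 + 10 + 65)/47 = 135/47

L = 135/47 = 2.8723 bits/symbol


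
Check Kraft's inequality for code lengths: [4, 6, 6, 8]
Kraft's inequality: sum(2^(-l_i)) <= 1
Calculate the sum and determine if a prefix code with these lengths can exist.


Sum = 2^(-4) + 2^(-6) + 2^(-6) + 2^(-8)
    = 0.0625 + 0.015625 + 0.015625 + 0.00390625
    = 25/256 = 0.09765625
Since 0.09765625 <= 1, Kraft's inequality IS satisfied.
A prefix code with these lengths CAN exist.

Kraft sum = 0.09765625. Satisfied.


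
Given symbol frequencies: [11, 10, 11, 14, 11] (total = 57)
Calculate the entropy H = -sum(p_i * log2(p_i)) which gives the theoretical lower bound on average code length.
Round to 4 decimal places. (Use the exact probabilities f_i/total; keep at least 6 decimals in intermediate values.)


Per-symbol terms -p_i * log2(p_i) with p_i = f_i/57:
  p = 11/57 = 0.192982: log2(p) = -2.373458, -p*log2(p) = 0.458036
  p = 10/57 = 0.175439: log2(p) = -2.510962, -p*log2(p) = 0.440520
  p = 11/57 = 0.192982: log2(p) = -2.373458, -p*log2(p) = 0.458036
  p = 14/57 = 0.245614: log2(p) = -2.025535, -p*log2(p) = 0.497500
  p = 11/57 = 0.192982: log2(p) = -2.373458, -p*log2(p) = 0.458036
H = 0.458036 + 0.440520 + 0.458036 + 0.497500 + 0.458036 = 2.312128

H = 2.3121 bits/symbol


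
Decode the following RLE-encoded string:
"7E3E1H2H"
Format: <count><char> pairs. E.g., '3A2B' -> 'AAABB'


Expanding each <count><char> pair:
  7E -> 'EEEEEEE'
  3E -> 'EEE'
  1H -> 'H'
  2H -> 'HH'

Decoded = EEEEEEEEEEHHH


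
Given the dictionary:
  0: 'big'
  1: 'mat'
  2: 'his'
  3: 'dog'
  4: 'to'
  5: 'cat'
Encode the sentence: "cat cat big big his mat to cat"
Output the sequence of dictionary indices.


Look up each word in the dictionary:
  'cat' -> 5
  'cat' -> 5
  'big' -> 0
  'big' -> 0
  'his' -> 2
  'mat' -> 1
  'to' -> 4
  'cat' -> 5

Encoded: [5, 5, 0, 0, 2, 1, 4, 5]


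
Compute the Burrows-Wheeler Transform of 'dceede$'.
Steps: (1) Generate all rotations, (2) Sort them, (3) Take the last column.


Rotations (sorted):
  0: $dceede -> last char: e
  1: ceede$d -> last char: d
  2: dceede$ -> last char: $
  3: de$dcee -> last char: e
  4: e$dceed -> last char: d
  5: ede$dce -> last char: e
  6: eede$dc -> last char: c


BWT = ed$edec


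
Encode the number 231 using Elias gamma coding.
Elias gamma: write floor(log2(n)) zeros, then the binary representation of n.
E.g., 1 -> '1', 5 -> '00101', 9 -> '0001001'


num_bits = floor(log2(231)) + 1 = 8
leading_zeros = num_bits - 1 = 7
binary(231) = 11100111

Elias gamma(231) = '0000000' + '11100111' = 000000011100111 (15 bits)


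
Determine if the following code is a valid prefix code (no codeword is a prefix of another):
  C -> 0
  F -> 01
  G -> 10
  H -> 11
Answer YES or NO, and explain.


Checking each pair (does one codeword prefix another?):
  C='0' vs F='01': prefix -- VIOLATION

NO -- this is NOT a valid prefix code. C (0) is a prefix of F (01).


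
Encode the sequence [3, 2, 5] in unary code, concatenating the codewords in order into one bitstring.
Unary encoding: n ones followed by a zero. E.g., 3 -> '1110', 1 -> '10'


Encode each number as n ones followed by a terminating 0:
  3 -> 1110 (4 bits)
  2 -> 110 (3 bits)
  5 -> 111110 (6 bits)
Total length = 4 + 3 + 6 = 13 bits.

Unary([3, 2, 5]) = 1110110111110 (13 bits)


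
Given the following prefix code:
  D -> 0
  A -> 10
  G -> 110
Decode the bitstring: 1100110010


Decoding step by step:
Bits 110 -> G
Bits 0 -> D
Bits 110 -> G
Bits 0 -> D
Bits 10 -> A


Decoded message: GDGDA


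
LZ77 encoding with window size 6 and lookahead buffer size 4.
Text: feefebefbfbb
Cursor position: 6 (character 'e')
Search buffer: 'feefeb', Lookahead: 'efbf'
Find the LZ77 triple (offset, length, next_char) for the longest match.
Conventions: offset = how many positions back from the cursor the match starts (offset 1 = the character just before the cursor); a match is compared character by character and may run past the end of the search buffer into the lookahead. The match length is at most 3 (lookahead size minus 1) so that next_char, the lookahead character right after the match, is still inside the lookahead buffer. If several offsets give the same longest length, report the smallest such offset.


Try each offset into the search buffer:
  offset=1 (pos 5, char 'b'): match length 0
  offset=2 (pos 4, char 'e'): match length 1
  offset=3 (pos 3, char 'f'): match length 0
  offset=4 (pos 2, char 'e'): match length 2
  offset=5 (pos 1, char 'e'): match length 1
  offset=6 (pos 0, char 'f'): match length 0
Longest match has length 2 at offset 4.
next_char = character at position 6 + 2 = 8 -> 'b'

Best match: offset=4, length=2 (matching 'ef' starting at position 2)
LZ77 triple: (4, 2, 'b')


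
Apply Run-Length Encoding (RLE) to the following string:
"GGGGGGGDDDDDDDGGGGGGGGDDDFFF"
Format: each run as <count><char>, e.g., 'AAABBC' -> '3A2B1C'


Scanning runs left to right:
  i=0: run of 'G' x 7 -> '7G'
  i=7: run of 'D' x 7 -> '7D'
  i=14: run of 'G' x 8 -> '8G'
  i=22: run of 'D' x 3 -> '3D'
  i=25: run of 'F' x 3 -> '3F'

RLE = 7G7D8G3D3F


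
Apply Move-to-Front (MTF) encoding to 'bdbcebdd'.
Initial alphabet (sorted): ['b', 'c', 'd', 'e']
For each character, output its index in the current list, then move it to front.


MTF encoding:
'b': index 0 in ['b', 'c', 'd', 'e'] -> ['b', 'c', 'd', 'e']
'd': index 2 in ['b', 'c', 'd', 'e'] -> ['d', 'b', 'c', 'e']
'b': index 1 in ['d', 'b', 'c', 'e'] -> ['b', 'd', 'c', 'e']
'c': index 2 in ['b', 'd', 'c', 'e'] -> ['c', 'b', 'd', 'e']
'e': index 3 in ['c', 'b', 'd', 'e'] -> ['e', 'c', 'b', 'd']
'b': index 2 in ['e', 'c', 'b', 'd'] -> ['b', 'e', 'c', 'd']
'd': index 3 in ['b', 'e', 'c', 'd'] -> ['d', 'b', 'e', 'c']
'd': index 0 in ['d', 'b', 'e', 'c'] -> ['d', 'b', 'e', 'c']


Output: [0, 2, 1, 2, 3, 2, 3, 0]


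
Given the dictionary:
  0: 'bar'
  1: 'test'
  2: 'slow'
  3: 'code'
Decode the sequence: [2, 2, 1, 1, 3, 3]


Look up each index in the dictionary:
  2 -> 'slow'
  2 -> 'slow'
  1 -> 'test'
  1 -> 'test'
  3 -> 'code'
  3 -> 'code'

Decoded: "slow slow test test code code"


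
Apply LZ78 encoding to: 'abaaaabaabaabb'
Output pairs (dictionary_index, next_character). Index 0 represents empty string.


LZ78 encoding steps:
Dictionary: {0: ''}
Step 1: w='' (idx 0), next='a' -> output (0, 'a'), add 'a' as idx 1
Step 2: w='' (idx 0), next='b' -> output (0, 'b'), add 'b' as idx 2
Step 3: w='a' (idx 1), next='a' -> output (1, 'a'), add 'aa' as idx 3
Step 4: w='aa' (idx 3), next='b' -> output (3, 'b'), add 'aab' as idx 4
Step 5: w='aab' (idx 4), next='a' -> output (4, 'a'), add 'aaba' as idx 5
Step 6: w='a' (idx 1), next='b' -> output (1, 'b'), add 'ab' as idx 6
Step 7: w='b' (idx 2), end of input -> output (2, '')


Encoded: [(0, 'a'), (0, 'b'), (1, 'a'), (3, 'b'), (4, 'a'), (1, 'b'), (2, '')]


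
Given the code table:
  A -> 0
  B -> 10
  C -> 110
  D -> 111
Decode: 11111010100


Decoding:
111 -> D
110 -> C
10 -> B
10 -> B
0 -> A


Result: DCBBA


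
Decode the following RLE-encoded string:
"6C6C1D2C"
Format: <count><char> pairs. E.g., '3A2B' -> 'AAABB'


Expanding each <count><char> pair:
  6C -> 'CCCCCC'
  6C -> 'CCCCCC'
  1D -> 'D'
  2C -> 'CC'

Decoded = CCCCCCCCCCCCDCC


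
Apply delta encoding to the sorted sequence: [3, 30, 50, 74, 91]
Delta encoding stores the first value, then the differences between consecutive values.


First value: 3
Deltas:
  30 - 3 = 27
  50 - 30 = 20
  74 - 50 = 24
  91 - 74 = 17


Delta encoded: [3, 27, 20, 24, 17]


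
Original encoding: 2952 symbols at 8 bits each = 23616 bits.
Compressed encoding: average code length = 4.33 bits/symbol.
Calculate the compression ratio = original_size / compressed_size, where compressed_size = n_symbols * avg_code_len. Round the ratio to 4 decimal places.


original_size = n_symbols * orig_bits = 2952 * 8 = 23616 bits
compressed_size = n_symbols * avg_code_len = 2952 * 4.33 = 12782.16 bits
ratio = original_size / compressed_size = 23616 / 12782.16 = 1.8476

Compression ratio = 1.8476


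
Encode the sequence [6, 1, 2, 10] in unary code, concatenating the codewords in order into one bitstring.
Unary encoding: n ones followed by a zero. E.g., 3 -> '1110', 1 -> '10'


Encode each number as n ones followed by a terminating 0:
  6 -> 1111110 (7 bits)
  1 -> 10 (2 bits)
  2 -> 110 (3 bits)
  10 -> 11111111110 (11 bits)
Total length = 7 + 2 + 3 + 11 = 23 bits.

Unary([6, 1, 2, 10]) = 11111101011011111111110 (23 bits)


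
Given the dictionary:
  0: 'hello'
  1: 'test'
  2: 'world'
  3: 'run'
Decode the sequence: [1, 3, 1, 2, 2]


Look up each index in the dictionary:
  1 -> 'test'
  3 -> 'run'
  1 -> 'test'
  2 -> 'world'
  2 -> 'world'

Decoded: "test run test world world"


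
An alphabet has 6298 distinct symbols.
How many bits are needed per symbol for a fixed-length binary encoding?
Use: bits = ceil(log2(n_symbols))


log2(6298) = 12.6207
Bracket: 2^12 = 4096 < 6298 <= 2^13 = 8192
So ceil(log2(6298)) = 13

bits = ceil(log2(6298)) = ceil(12.6207) = 13 bits


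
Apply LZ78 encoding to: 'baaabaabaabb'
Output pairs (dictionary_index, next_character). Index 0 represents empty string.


LZ78 encoding steps:
Dictionary: {0: ''}
Step 1: w='' (idx 0), next='b' -> output (0, 'b'), add 'b' as idx 1
Step 2: w='' (idx 0), next='a' -> output (0, 'a'), add 'a' as idx 2
Step 3: w='a' (idx 2), next='a' -> output (2, 'a'), add 'aa' as idx 3
Step 4: w='b' (idx 1), next='a' -> output (1, 'a'), add 'ba' as idx 4
Step 5: w='a' (idx 2), next='b' -> output (2, 'b'), add 'ab' as idx 5
Step 6: w='aa' (idx 3), next='b' -> output (3, 'b'), add 'aab' as idx 6
Step 7: w='b' (idx 1), end of input -> output (1, '')


Encoded: [(0, 'b'), (0, 'a'), (2, 'a'), (1, 'a'), (2, 'b'), (3, 'b'), (1, '')]


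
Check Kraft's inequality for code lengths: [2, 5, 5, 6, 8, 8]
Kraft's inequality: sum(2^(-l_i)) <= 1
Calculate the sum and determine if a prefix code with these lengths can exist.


Sum = 2^(-2) + 2^(-5) + 2^(-5) + 2^(-6) + 2^(-8) + 2^(-8)
    = 0.25 + 0.03125 + 0.03125 + 0.015625 + 0.00390625 + 0.00390625
    = 86/256 = 0.3359375
Since 0.3359375 <= 1, Kraft's inequality IS satisfied.
A prefix code with these lengths CAN exist.

Kraft sum = 0.3359375. Satisfied.
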